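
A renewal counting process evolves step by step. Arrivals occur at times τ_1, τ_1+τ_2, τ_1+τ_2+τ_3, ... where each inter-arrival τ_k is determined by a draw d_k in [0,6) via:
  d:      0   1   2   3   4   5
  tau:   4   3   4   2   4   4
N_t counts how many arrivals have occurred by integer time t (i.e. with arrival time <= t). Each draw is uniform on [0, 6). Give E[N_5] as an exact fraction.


13/12

Inter-arrival values over d=0..5: [4, 3, 4, 2, 4, 4]
Each d has probability 1/6, so the pmf of τ is: f(2) = 1/6, f(3) = 1/6, f(4) = 2/3
Renewal equation for m(n) = E[N_n]: condition on τ_1 = k (if k <= n, one arrival plus a fresh copy on the remaining n−k steps): m(n) = F(n) + Σ_{k<=n} f(k)·m(n−k), where F(n) = P(τ <= n) and m(0) = 0
m(1) = F(1) = 0
m(2) = F(2) = 1/6
m(3) = F(3) = 1/3
m(4) = F(4) + f(2)·m(2) = 1 + 1/6·1/6 = 37/36
m(5) = F(5) + f(2)·m(3) + f(3)·m(2) = 1 + 1/6·1/3 + 1/6·1/6 = 13/12
E[N_5] = m(5) = 13/12


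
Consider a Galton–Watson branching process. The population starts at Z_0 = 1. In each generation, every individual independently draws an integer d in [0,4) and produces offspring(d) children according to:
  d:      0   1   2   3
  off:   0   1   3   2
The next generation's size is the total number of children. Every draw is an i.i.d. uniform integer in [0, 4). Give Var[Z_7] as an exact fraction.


7505055/16384

Outcome values over d=0..3: [0, 1, 3, 2]
Σy = 6, Σy² = 14, M = 4
μ = 6/4 = 3/2,  σ² = 14/4 − (3/2)² = 5/4
V_0 = 0, E_0 = 1
V_1 = 5/4·E_0 + (3/2)²·V_0 = 5/4;  E_1 = 3/2
V_2 = 5/4·E_1 + (3/2)²·V_1 = 75/16;  E_2 = 9/4
V_3 = 5/4·E_2 + (3/2)²·V_2 = 855/64;  E_3 = 27/8
V_4 = 5/4·E_3 + (3/2)²·V_3 = 8775/256;  E_4 = 81/16
V_5 = 5/4·E_4 + (3/2)²·V_4 = 85455/1024;  E_5 = 243/32
V_6 = 5/4·E_5 + (3/2)²·V_5 = 807975/4096;  E_6 = 729/64
V_7 = 5/4·E_6 + (3/2)²·V_6 = 7505055/16384;  E_7 = 2187/128


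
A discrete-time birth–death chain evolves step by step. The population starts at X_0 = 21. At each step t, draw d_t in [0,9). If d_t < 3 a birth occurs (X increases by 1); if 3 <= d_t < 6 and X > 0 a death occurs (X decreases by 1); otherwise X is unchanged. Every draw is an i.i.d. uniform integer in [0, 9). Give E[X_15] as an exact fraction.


21

X can drop by at most 1 per step and X_0 = 21 > T = 15, so X_t >= 21 − t >= 6 > 0 for every t <= 15: the floor at 0 (the 'and X > 0' condition) never binds. Hence X_15 = X_0 + Σ_{t<15} Y_t with i.i.d. increments Y_t = y(d_t) ∈ {+1, −1, 0}.
Outcome values over d=0..8: [1, 1, 1, -1, -1, -1, 0, 0, 0]
Σy = 0, Σy² = 6, M = 9
μ = 0/9 = 0,  σ² = 6/9 − (0)² = 2/3
E[X_15] = 21 + 15·(0) = 21


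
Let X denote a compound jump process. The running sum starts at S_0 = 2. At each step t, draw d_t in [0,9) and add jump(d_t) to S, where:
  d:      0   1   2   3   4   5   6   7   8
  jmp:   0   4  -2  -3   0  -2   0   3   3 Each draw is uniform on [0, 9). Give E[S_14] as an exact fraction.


Outcome values over d=0..8: [0, 4, -2, -3, 0, -2, 0, 3, 3]
Σy = 3, Σy² = 51, M = 9
μ = 3/9 = 1/3,  σ² = 51/9 − (1/3)² = 50/9
E[S_14] = 2 + 14·(1/3) = 20/3

20/3


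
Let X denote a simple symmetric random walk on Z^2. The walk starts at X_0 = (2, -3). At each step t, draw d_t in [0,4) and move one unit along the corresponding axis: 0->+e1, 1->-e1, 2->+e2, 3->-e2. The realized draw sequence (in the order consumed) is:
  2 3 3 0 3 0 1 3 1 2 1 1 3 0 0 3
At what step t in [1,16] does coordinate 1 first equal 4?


6

t=0: X=(2, -3), d=2 → +e2, X_1=(2, -2)
t=1: X=(2, -2), d=3 → -e2, X_2=(2, -3)
t=2: X=(2, -3), d=3 → -e2, X_3=(2, -4)
t=3: X=(2, -4), d=0 → +e1, X_4=(3, -4)
t=4: X=(3, -4), d=3 → -e2, X_5=(3, -5)
t=5: X=(3, -5), d=0 → +e1, X_6=(4, -5)
t=6: X=(4, -5), d=1 → -e1, X_7=(3, -5)
t=7: X=(3, -5), d=3 → -e2, X_8=(3, -6)
t=8: X=(3, -6), d=1 → -e1, X_9=(2, -6)
t=9: X=(2, -6), d=2 → +e2, X_10=(2, -5)
t=10: X=(2, -5), d=1 → -e1, X_11=(1, -5)
t=11: X=(1, -5), d=1 → -e1, X_12=(0, -5)
t=12: X=(0, -5), d=3 → -e2, X_13=(0, -6)
t=13: X=(0, -6), d=0 → +e1, X_14=(1, -6)
t=14: X=(1, -6), d=0 → +e1, X_15=(2, -6)
t=15: X=(2, -6), d=3 → -e2, X_16=(2, -7)


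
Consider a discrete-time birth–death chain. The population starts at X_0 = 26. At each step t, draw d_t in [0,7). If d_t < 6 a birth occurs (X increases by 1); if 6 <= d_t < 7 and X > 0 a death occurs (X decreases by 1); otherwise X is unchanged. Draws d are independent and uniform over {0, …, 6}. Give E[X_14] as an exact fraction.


36

X can drop by at most 1 per step and X_0 = 26 > T = 14, so X_t >= 26 − t >= 12 > 0 for every t <= 14: the floor at 0 (the 'and X > 0' condition) never binds. Hence X_14 = X_0 + Σ_{t<14} Y_t with i.i.d. increments Y_t = y(d_t) ∈ {+1, −1, 0}.
Outcome values over d=0..6: [1, 1, 1, 1, 1, 1, -1]
Σy = 5, Σy² = 7, M = 7
μ = 5/7 = 5/7,  σ² = 7/7 − (5/7)² = 24/49
E[X_14] = 26 + 14·(5/7) = 36


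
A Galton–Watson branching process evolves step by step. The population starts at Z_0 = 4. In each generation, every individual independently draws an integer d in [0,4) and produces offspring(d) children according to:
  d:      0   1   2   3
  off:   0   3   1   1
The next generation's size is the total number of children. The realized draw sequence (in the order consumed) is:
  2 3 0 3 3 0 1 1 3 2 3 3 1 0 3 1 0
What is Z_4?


8

gen 0: Z_0=4, draws=[2, 3, 0, 3], offspring=[1, 1, 0, 1], Z_1=3
gen 1: Z_1=3, draws=[3, 0, 1], offspring=[1, 0, 3], Z_2=4
gen 2: Z_2=4, draws=[1, 3, 2, 3], offspring=[3, 1, 1, 1], Z_3=6
gen 3: Z_3=6, draws=[3, 1, 0, 3, 1, 0], offspring=[1, 3, 0, 1, 3, 0], Z_4=8


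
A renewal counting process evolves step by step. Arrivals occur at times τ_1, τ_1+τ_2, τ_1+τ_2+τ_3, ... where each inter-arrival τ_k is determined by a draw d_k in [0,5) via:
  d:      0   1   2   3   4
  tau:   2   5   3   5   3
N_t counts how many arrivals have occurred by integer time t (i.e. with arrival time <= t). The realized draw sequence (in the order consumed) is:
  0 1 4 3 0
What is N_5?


draw d_1=0: τ_1=2, arrival time A_1=2
draw d_2=1: τ_2=5, arrival time A_2=7
draw d_3=4: τ_3=3, arrival time A_3=10
draw d_4=3: τ_4=5, arrival time A_4=15
draw d_5=0: τ_5=2, arrival time A_5=17
N_t over t=0..5: 0:0 1:0 2:1 3:1 4:1 5:1

1


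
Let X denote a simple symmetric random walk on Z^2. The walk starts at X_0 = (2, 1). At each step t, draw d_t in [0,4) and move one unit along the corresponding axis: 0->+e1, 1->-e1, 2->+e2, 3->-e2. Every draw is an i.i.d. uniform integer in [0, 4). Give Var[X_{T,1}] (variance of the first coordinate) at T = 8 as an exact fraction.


4

Outcome values over d=0..3: [1, -1, 0, 0]
Σy = 0, Σy² = 2, M = 4
μ = 0/4 = 0,  σ² = 2/4 − (0)² = 1/2
Independent increments: Var[X_8] = 8·σ² = 8·(1/2) = 4


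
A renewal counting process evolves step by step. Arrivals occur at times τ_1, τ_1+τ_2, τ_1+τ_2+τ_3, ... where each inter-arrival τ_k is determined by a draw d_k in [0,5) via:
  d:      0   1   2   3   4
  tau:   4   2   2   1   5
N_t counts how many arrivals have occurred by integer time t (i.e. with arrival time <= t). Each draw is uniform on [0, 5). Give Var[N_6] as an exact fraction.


Inter-arrival values over d=0..4: [4, 2, 2, 1, 5]
Each d has probability 1/5, so the pmf of τ is: f(1) = 1/5, f(2) = 2/5, f(4) = 1/5, f(5) = 1/5
Let p_n(j) = P(N_n = j), with p_0 = [1]. Condition on τ_1: p_n(0) = P(τ > n), and for j >= 1, p_n(j) = Σ_{k<=n} f(k)·p_{n−k}(j−1)
p_1 = [4/5, 1/5]  (j = 0..1)
p_2 = [2/5, 14/25, 1/25]  (j = 0..2)
p_3 = [2/5, 2/5, 24/125, 1/125]  (j = 0..3)
p_4 = [1/5, 11/25, 38/125, 34/625, 1/625]  (j = 0..4)
p_5 = [0, 14/25, 36/125, 86/625, 44/3125, 1/3125]  (j = 0..5)
p_6 = [0, 8/25, 11/25, 117/625, 154/3125, 54/15625, 1/15625]  (j = 0..6)
E[N_6] = Σ j·p_6(j) = 30881/15625;  E[N_6²] = Σ j²·p_6(j) = 72531/15625
Var[N_6] = 72531/15625 − (30881/15625)² = 179660714/244140625

179660714/244140625


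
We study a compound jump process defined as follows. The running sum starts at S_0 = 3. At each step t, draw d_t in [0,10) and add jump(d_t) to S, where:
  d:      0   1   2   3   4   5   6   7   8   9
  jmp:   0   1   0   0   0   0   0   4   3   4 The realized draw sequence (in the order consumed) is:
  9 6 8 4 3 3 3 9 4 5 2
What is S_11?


14

t=0: S=3, d=9, jump=4, S_1=7
t=1: S=7, d=6, jump=0, S_2=7
t=2: S=7, d=8, jump=3, S_3=10
t=3: S=10, d=4, jump=0, S_4=10
t=4: S=10, d=3, jump=0, S_5=10
t=5: S=10, d=3, jump=0, S_6=10
t=6: S=10, d=3, jump=0, S_7=10
t=7: S=10, d=9, jump=4, S_8=14
t=8: S=14, d=4, jump=0, S_9=14
t=9: S=14, d=5, jump=0, S_10=14
t=10: S=14, d=2, jump=0, S_11=14


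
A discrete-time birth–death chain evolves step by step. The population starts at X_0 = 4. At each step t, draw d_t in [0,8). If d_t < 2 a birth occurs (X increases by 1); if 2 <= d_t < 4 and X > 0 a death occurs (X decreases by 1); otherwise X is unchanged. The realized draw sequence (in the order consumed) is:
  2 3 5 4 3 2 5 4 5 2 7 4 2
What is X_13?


0

t=0: X=4, d=2 → death, X_1=3
t=1: X=3, d=3 → death, X_2=2
t=2: X=2, d=5 → hold, X_3=2
t=3: X=2, d=4 → hold, X_4=2
t=4: X=2, d=3 → death, X_5=1
t=5: X=1, d=2 → death, X_6=0
t=6: X=0, d=5 → hold, X_7=0
t=7: X=0, d=4 → hold, X_8=0
t=8: X=0, d=5 → hold, X_9=0
t=9: X=0, d=2 → hold, X_10=0
t=10: X=0, d=7 → hold, X_11=0
t=11: X=0, d=4 → hold, X_12=0
t=12: X=0, d=2 → hold, X_13=0


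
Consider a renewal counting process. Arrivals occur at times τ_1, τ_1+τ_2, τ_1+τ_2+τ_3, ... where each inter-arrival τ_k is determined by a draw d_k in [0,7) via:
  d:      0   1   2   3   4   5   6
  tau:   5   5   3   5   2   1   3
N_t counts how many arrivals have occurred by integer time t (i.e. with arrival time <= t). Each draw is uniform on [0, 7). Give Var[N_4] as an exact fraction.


3255846/5764801

Inter-arrival values over d=0..6: [5, 5, 3, 5, 2, 1, 3]
Each d has probability 1/7, so the pmf of τ is: f(1) = 1/7, f(2) = 1/7, f(3) = 2/7, f(5) = 3/7
Let p_n(j) = P(N_n = j), with p_0 = [1]. Condition on τ_1: p_n(0) = P(τ > n), and for j >= 1, p_n(j) = Σ_{k<=n} f(k)·p_{n−k}(j−1)
p_1 = [6/7, 1/7]  (j = 0..1)
p_2 = [5/7, 13/49, 1/49]  (j = 0..2)
p_3 = [3/7, 25/49, 20/343, 1/343]  (j = 0..3)
p_4 = [3/7, 20/49, 52/343, 27/2401, 1/2401]  (j = 0..4)
E[N_4] = Σ j·p_4(j) = 1793/2401;  E[N_4²] = Σ j²·p_4(j) = 55/49
Var[N_4] = 55/49 − (1793/2401)² = 3255846/5764801


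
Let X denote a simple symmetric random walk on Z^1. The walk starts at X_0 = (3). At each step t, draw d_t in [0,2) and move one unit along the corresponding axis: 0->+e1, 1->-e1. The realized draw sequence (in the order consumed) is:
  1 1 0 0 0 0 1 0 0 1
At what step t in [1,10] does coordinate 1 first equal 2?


t=0: X=(3), d=1 → -e1, X_1=(2)
t=1: X=(2), d=1 → -e1, X_2=(1)
t=2: X=(1), d=0 → +e1, X_3=(2)
t=3: X=(2), d=0 → +e1, X_4=(3)
t=4: X=(3), d=0 → +e1, X_5=(4)
t=5: X=(4), d=0 → +e1, X_6=(5)
t=6: X=(5), d=1 → -e1, X_7=(4)
t=7: X=(4), d=0 → +e1, X_8=(5)
t=8: X=(5), d=0 → +e1, X_9=(6)
t=9: X=(6), d=1 → -e1, X_10=(5)

1


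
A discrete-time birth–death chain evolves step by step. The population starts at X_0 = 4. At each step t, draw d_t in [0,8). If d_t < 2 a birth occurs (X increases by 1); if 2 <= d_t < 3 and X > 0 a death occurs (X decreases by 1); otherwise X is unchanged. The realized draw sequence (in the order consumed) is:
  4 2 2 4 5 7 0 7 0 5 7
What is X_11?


t=0: X=4, d=4 → hold, X_1=4
t=1: X=4, d=2 → death, X_2=3
t=2: X=3, d=2 → death, X_3=2
t=3: X=2, d=4 → hold, X_4=2
t=4: X=2, d=5 → hold, X_5=2
t=5: X=2, d=7 → hold, X_6=2
t=6: X=2, d=0 → birth, X_7=3
t=7: X=3, d=7 → hold, X_8=3
t=8: X=3, d=0 → birth, X_9=4
t=9: X=4, d=5 → hold, X_10=4
t=10: X=4, d=7 → hold, X_11=4

4


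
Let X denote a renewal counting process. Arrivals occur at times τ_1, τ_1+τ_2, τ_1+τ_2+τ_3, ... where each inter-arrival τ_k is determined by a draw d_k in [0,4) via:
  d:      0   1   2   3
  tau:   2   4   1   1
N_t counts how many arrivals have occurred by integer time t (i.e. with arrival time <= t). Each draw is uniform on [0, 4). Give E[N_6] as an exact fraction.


189/64

Inter-arrival values over d=0..3: [2, 4, 1, 1]
Each d has probability 1/4, so the pmf of τ is: f(1) = 1/2, f(2) = 1/4, f(4) = 1/4
Renewal equation for m(n) = E[N_n]: condition on τ_1 = k (if k <= n, one arrival plus a fresh copy on the remaining n−k steps): m(n) = F(n) + Σ_{k<=n} f(k)·m(n−k), where F(n) = P(τ <= n) and m(0) = 0
m(1) = F(1) = 1/2
m(2) = F(2) + f(1)·m(1) = 3/4 + 1/2·1/2 = 1
m(3) = F(3) + f(1)·m(2) + f(2)·m(1) = 3/4 + 1/2·1 + 1/4·1/2 = 11/8
m(4) = F(4) + f(1)·m(3) + f(2)·m(2) = 1 + 1/2·11/8 + 1/4·1 = 31/16
m(5) = F(5) + f(1)·m(4) + f(2)·m(3) + f(4)·m(1) = 1 + 1/2·31/16 + 1/4·11/8 + 1/4·1/2 = 39/16
m(6) = F(6) + f(1)·m(5) + f(2)·m(4) + f(4)·m(2) = 1 + 1/2·39/16 + 1/4·31/16 + 1/4·1 = 189/64
E[N_6] = m(6) = 189/64


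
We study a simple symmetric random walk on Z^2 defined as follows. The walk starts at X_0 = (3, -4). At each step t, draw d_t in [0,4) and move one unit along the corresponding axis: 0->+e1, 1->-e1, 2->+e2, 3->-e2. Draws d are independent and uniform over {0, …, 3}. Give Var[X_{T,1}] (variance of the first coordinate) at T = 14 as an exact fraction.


7

Outcome values over d=0..3: [1, -1, 0, 0]
Σy = 0, Σy² = 2, M = 4
μ = 0/4 = 0,  σ² = 2/4 − (0)² = 1/2
Independent increments: Var[X_14] = 14·σ² = 14·(1/2) = 7


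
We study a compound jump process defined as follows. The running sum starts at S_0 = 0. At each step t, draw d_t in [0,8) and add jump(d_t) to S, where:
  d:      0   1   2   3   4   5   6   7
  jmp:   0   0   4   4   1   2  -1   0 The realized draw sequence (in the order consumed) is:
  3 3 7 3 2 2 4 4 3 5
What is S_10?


t=0: S=0, d=3, jump=4, S_1=4
t=1: S=4, d=3, jump=4, S_2=8
t=2: S=8, d=7, jump=0, S_3=8
t=3: S=8, d=3, jump=4, S_4=12
t=4: S=12, d=2, jump=4, S_5=16
t=5: S=16, d=2, jump=4, S_6=20
t=6: S=20, d=4, jump=1, S_7=21
t=7: S=21, d=4, jump=1, S_8=22
t=8: S=22, d=3, jump=4, S_9=26
t=9: S=26, d=5, jump=2, S_10=28

28


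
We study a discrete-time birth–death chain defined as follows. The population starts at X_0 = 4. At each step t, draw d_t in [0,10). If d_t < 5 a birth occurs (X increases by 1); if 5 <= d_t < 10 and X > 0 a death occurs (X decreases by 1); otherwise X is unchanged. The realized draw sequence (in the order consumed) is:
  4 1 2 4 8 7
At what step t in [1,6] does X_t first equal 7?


t=0: X=4, d=4 → birth, X_1=5
t=1: X=5, d=1 → birth, X_2=6
t=2: X=6, d=2 → birth, X_3=7
t=3: X=7, d=4 → birth, X_4=8
t=4: X=8, d=8 → death, X_5=7
t=5: X=7, d=7 → death, X_6=6

3


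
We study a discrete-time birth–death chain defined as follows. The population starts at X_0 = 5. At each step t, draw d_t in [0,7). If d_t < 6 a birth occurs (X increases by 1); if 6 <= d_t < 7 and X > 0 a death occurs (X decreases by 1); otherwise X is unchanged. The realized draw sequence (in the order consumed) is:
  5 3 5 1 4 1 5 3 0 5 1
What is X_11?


t=0: X=5, d=5 → birth, X_1=6
t=1: X=6, d=3 → birth, X_2=7
t=2: X=7, d=5 → birth, X_3=8
t=3: X=8, d=1 → birth, X_4=9
t=4: X=9, d=4 → birth, X_5=10
t=5: X=10, d=1 → birth, X_6=11
t=6: X=11, d=5 → birth, X_7=12
t=7: X=12, d=3 → birth, X_8=13
t=8: X=13, d=0 → birth, X_9=14
t=9: X=14, d=5 → birth, X_10=15
t=10: X=15, d=1 → birth, X_11=16

16


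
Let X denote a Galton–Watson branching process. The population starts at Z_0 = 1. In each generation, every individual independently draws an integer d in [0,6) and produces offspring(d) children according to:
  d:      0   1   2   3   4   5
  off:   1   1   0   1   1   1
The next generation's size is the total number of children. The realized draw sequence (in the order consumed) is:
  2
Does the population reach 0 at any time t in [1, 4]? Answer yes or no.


gen 0: Z_0=1, draws=[2], offspring=[0], Z_1=0
gen 1: Z_1=0, draws=[], offspring=[], Z_2=0
gen 2: Z_2=0, draws=[], offspring=[], Z_3=0
gen 3: Z_3=0, draws=[], offspring=[], Z_4=0

yes


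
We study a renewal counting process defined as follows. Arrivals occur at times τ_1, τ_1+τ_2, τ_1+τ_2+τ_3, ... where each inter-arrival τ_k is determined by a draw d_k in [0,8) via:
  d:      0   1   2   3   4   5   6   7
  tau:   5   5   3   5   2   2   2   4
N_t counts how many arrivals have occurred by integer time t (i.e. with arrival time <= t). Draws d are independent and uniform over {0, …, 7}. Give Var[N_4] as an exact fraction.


Inter-arrival values over d=0..7: [5, 5, 3, 5, 2, 2, 2, 4]
Each d has probability 1/8, so the pmf of τ is: f(2) = 3/8, f(3) = 1/8, f(4) = 1/8, f(5) = 3/8
Let p_n(j) = P(N_n = j), with p_0 = [1]. Condition on τ_1: p_n(0) = P(τ > n), and for j >= 1, p_n(j) = Σ_{k<=n} f(k)·p_{n−k}(j−1)
p_1 = [1]  (j = 0)
p_2 = [5/8, 3/8]  (j = 0..1)
p_3 = [1/2, 1/2]  (j = 0..1)
p_4 = [3/8, 31/64, 9/64]  (j = 0..2)
E[N_4] = Σ j·p_4(j) = 49/64;  E[N_4²] = Σ j²·p_4(j) = 67/64
Var[N_4] = 67/64 − (49/64)² = 1887/4096

1887/4096


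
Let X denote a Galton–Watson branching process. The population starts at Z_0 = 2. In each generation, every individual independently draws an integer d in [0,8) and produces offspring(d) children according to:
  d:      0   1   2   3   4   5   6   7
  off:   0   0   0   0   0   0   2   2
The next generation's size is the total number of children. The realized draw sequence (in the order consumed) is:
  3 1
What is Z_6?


0

gen 0: Z_0=2, draws=[3, 1], offspring=[0, 0], Z_1=0
gen 1: Z_1=0, draws=[], offspring=[], Z_2=0
gen 2: Z_2=0, draws=[], offspring=[], Z_3=0
gen 3: Z_3=0, draws=[], offspring=[], Z_4=0
gen 4: Z_4=0, draws=[], offspring=[], Z_5=0
gen 5: Z_5=0, draws=[], offspring=[], Z_6=0


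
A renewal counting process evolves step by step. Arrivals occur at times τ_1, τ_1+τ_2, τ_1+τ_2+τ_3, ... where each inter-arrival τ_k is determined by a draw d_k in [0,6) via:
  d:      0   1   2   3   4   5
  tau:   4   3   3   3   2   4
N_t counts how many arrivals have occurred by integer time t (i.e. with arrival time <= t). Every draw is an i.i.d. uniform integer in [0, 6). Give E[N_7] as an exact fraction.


209/108

Inter-arrival values over d=0..5: [4, 3, 3, 3, 2, 4]
Each d has probability 1/6, so the pmf of τ is: f(2) = 1/6, f(3) = 1/2, f(4) = 1/3
Renewal equation for m(n) = E[N_n]: condition on τ_1 = k (if k <= n, one arrival plus a fresh copy on the remaining n−k steps): m(n) = F(n) + Σ_{k<=n} f(k)·m(n−k), where F(n) = P(τ <= n) and m(0) = 0
m(1) = F(1) = 0
m(2) = F(2) = 1/6
m(3) = F(3) = 2/3
m(4) = F(4) + f(2)·m(2) = 1 + 1/6·1/6 = 37/36
m(5) = F(5) + f(2)·m(3) + f(3)·m(2) = 1 + 1/6·2/3 + 1/2·1/6 = 43/36
m(6) = F(6) + f(2)·m(4) + f(3)·m(3) + f(4)·m(2) = 1 + 1/6·37/36 + 1/2·2/3 + 1/3·1/6 = 337/216
m(7) = F(7) + f(2)·m(5) + f(3)·m(4) + f(4)·m(3) = 1 + 1/6·43/36 + 1/2·37/36 + 1/3·2/3 = 209/108
E[N_7] = m(7) = 209/108


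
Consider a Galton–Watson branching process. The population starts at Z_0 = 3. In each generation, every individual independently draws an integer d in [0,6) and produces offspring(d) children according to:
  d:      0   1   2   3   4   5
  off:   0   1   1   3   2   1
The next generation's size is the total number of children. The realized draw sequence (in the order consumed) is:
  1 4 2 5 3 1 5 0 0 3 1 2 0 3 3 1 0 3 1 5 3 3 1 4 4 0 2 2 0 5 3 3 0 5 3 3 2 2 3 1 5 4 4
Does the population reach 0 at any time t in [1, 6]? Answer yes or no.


no

gen 0: Z_0=3, draws=[1, 4, 2], offspring=[1, 2, 1], Z_1=4
gen 1: Z_1=4, draws=[5, 3, 1, 5], offspring=[1, 3, 1, 1], Z_2=6
gen 2: Z_2=6, draws=[0, 0, 3, 1, 2, 0], offspring=[0, 0, 3, 1, 1, 0], Z_3=5
gen 3: Z_3=5, draws=[3, 3, 1, 0, 3], offspring=[3, 3, 1, 0, 3], Z_4=10
gen 4: Z_4=10, draws=[1, 5, 3, 3, 1, 4, 4, 0, 2, 2], offspring=[1, 1, 3, 3, 1, 2, 2, 0, 1, 1], Z_5=15
gen 5: Z_5=15, draws=[0, 5, 3, 3, 0, 5, 3, 3, 2, 2, 3, 1, 5, 4, 4], offspring=[0, 1, 3, 3, 0, 1, 3, 3, 1, 1, 3, 1, 1, 2, 2], Z_6=25


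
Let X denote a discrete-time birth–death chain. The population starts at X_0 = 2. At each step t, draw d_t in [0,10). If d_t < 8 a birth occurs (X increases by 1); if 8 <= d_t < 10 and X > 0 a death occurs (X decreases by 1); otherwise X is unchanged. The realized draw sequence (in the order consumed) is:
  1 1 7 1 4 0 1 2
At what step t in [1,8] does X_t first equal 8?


t=0: X=2, d=1 → birth, X_1=3
t=1: X=3, d=1 → birth, X_2=4
t=2: X=4, d=7 → birth, X_3=5
t=3: X=5, d=1 → birth, X_4=6
t=4: X=6, d=4 → birth, X_5=7
t=5: X=7, d=0 → birth, X_6=8
t=6: X=8, d=1 → birth, X_7=9
t=7: X=9, d=2 → birth, X_8=10

6


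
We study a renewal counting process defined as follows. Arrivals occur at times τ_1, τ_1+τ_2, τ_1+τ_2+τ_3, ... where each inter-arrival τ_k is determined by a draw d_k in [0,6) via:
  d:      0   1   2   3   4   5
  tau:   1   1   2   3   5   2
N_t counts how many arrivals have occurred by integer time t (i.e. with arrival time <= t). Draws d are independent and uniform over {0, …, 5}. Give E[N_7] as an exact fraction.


Inter-arrival values over d=0..5: [1, 1, 2, 3, 5, 2]
Each d has probability 1/6, so the pmf of τ is: f(1) = 1/3, f(2) = 1/3, f(3) = 1/6, f(5) = 1/6
Renewal equation for m(n) = E[N_n]: condition on τ_1 = k (if k <= n, one arrival plus a fresh copy on the remaining n−k steps): m(n) = F(n) + Σ_{k<=n} f(k)·m(n−k), where F(n) = P(τ <= n) and m(0) = 0
m(1) = F(1) = 1/3
m(2) = F(2) + f(1)·m(1) = 2/3 + 1/3·1/3 = 7/9
m(3) = F(3) + f(1)·m(2) + f(2)·m(1) = 5/6 + 1/3·7/9 + 1/3·1/3 = 65/54
m(4) = F(4) + f(1)·m(3) + f(2)·m(2) + f(3)·m(1) = 5/6 + 1/3·65/54 + 1/3·7/9 + 1/6·1/3 = 251/162
m(5) = F(5) + f(1)·m(4) + f(2)·m(3) + f(3)·m(2) = 1 + 1/3·251/162 + 1/3·65/54 + 1/6·7/9 = 995/486
m(6) = F(6) + f(1)·m(5) + f(2)·m(4) + f(3)·m(3) + f(5)·m(1) = 1 + 1/3·995/486 + 1/3·251/162 + 1/6·65/54 + 1/6·1/3 = 7159/2916
m(7) = F(7) + f(1)·m(6) + f(2)·m(5) + f(3)·m(4) + f(5)·m(2) = 1 + 1/3·7159/2916 + 1/3·995/486 + 1/6·251/162 + 1/6·7/9 = 12635/4374
E[N_7] = m(7) = 12635/4374

12635/4374


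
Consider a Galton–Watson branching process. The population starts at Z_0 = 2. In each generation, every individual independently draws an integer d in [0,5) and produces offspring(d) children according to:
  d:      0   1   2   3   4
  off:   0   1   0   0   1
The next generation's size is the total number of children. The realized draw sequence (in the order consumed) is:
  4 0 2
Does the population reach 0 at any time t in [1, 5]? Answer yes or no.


gen 0: Z_0=2, draws=[4, 0], offspring=[1, 0], Z_1=1
gen 1: Z_1=1, draws=[2], offspring=[0], Z_2=0
gen 2: Z_2=0, draws=[], offspring=[], Z_3=0
gen 3: Z_3=0, draws=[], offspring=[], Z_4=0
gen 4: Z_4=0, draws=[], offspring=[], Z_5=0

yes


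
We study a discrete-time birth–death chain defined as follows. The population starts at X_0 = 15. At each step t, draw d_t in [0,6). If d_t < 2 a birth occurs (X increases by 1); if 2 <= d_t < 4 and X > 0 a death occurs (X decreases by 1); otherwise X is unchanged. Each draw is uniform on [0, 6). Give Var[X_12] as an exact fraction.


8

X can drop by at most 1 per step and X_0 = 15 > T = 12, so X_t >= 15 − t >= 3 > 0 for every t <= 12: the floor at 0 (the 'and X > 0' condition) never binds. Hence X_12 = X_0 + Σ_{t<12} Y_t with i.i.d. increments Y_t = y(d_t) ∈ {+1, −1, 0}.
Outcome values over d=0..5: [1, 1, -1, -1, 0, 0]
Σy = 0, Σy² = 4, M = 6
μ = 0/6 = 0,  σ² = 4/6 − (0)² = 2/3
Independent increments: Var[X_12] = 12·σ² = 12·(2/3) = 8


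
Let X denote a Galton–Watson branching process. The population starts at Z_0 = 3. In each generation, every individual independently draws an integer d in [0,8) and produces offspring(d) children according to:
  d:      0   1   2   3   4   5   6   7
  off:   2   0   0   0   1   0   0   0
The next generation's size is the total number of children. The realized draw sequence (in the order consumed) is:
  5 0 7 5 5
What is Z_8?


gen 0: Z_0=3, draws=[5, 0, 7], offspring=[0, 2, 0], Z_1=2
gen 1: Z_1=2, draws=[5, 5], offspring=[0, 0], Z_2=0
gen 2: Z_2=0, draws=[], offspring=[], Z_3=0
gen 3: Z_3=0, draws=[], offspring=[], Z_4=0
gen 4: Z_4=0, draws=[], offspring=[], Z_5=0
gen 5: Z_5=0, draws=[], offspring=[], Z_6=0
gen 6: Z_6=0, draws=[], offspring=[], Z_7=0
gen 7: Z_7=0, draws=[], offspring=[], Z_8=0

0


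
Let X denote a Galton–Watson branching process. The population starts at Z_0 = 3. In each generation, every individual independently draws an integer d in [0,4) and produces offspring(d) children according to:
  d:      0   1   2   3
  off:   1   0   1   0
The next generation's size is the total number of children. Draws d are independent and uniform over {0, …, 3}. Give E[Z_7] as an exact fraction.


3/128

Outcome values over d=0..3: [1, 0, 1, 0]
Σy = 2, Σy² = 2, M = 4
μ = 2/4 = 1/2,  σ² = 2/4 − (1/2)² = 1/4
E[Z_0] = 3
E[Z_1] = 1/2·E[Z_0] = 3/2
E[Z_2] = 1/2·E[Z_1] = 3/4
E[Z_3] = 1/2·E[Z_2] = 3/8
E[Z_4] = 1/2·E[Z_3] = 3/16
E[Z_5] = 1/2·E[Z_4] = 3/32
E[Z_6] = 1/2·E[Z_5] = 3/64
E[Z_7] = 1/2·E[Z_6] = 3/128


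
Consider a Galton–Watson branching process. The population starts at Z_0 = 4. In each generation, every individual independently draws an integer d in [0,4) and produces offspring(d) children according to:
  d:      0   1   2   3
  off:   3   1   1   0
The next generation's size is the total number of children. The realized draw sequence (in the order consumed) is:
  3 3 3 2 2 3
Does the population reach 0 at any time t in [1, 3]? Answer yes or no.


gen 0: Z_0=4, draws=[3, 3, 3, 2], offspring=[0, 0, 0, 1], Z_1=1
gen 1: Z_1=1, draws=[2], offspring=[1], Z_2=1
gen 2: Z_2=1, draws=[3], offspring=[0], Z_3=0

yes


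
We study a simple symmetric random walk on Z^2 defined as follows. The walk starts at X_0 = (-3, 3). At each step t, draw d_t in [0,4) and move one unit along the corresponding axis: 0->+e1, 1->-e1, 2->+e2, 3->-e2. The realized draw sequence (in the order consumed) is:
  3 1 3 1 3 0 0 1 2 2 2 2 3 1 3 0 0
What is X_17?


(-3, 2)

t=0: X=(-3, 3), d=3 → -e2, X_1=(-3, 2)
t=1: X=(-3, 2), d=1 → -e1, X_2=(-4, 2)
t=2: X=(-4, 2), d=3 → -e2, X_3=(-4, 1)
t=3: X=(-4, 1), d=1 → -e1, X_4=(-5, 1)
t=4: X=(-5, 1), d=3 → -e2, X_5=(-5, 0)
t=5: X=(-5, 0), d=0 → +e1, X_6=(-4, 0)
t=6: X=(-4, 0), d=0 → +e1, X_7=(-3, 0)
t=7: X=(-3, 0), d=1 → -e1, X_8=(-4, 0)
t=8: X=(-4, 0), d=2 → +e2, X_9=(-4, 1)
t=9: X=(-4, 1), d=2 → +e2, X_10=(-4, 2)
t=10: X=(-4, 2), d=2 → +e2, X_11=(-4, 3)
t=11: X=(-4, 3), d=2 → +e2, X_12=(-4, 4)
t=12: X=(-4, 4), d=3 → -e2, X_13=(-4, 3)
t=13: X=(-4, 3), d=1 → -e1, X_14=(-5, 3)
t=14: X=(-5, 3), d=3 → -e2, X_15=(-5, 2)
t=15: X=(-5, 2), d=0 → +e1, X_16=(-4, 2)
t=16: X=(-4, 2), d=0 → +e1, X_17=(-3, 2)


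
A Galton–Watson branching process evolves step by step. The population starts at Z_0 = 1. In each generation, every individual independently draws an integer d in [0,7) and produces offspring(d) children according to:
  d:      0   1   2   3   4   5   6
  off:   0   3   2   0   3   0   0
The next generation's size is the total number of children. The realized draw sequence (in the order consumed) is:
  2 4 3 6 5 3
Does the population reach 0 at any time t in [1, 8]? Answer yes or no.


yes

gen 0: Z_0=1, draws=[2], offspring=[2], Z_1=2
gen 1: Z_1=2, draws=[4, 3], offspring=[3, 0], Z_2=3
gen 2: Z_2=3, draws=[6, 5, 3], offspring=[0, 0, 0], Z_3=0
gen 3: Z_3=0, draws=[], offspring=[], Z_4=0
gen 4: Z_4=0, draws=[], offspring=[], Z_5=0
gen 5: Z_5=0, draws=[], offspring=[], Z_6=0
gen 6: Z_6=0, draws=[], offspring=[], Z_7=0
gen 7: Z_7=0, draws=[], offspring=[], Z_8=0


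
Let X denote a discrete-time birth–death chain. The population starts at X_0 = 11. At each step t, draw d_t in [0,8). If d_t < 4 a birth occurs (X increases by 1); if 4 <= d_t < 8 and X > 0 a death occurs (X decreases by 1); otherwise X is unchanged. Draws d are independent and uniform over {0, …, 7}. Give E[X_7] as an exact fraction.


X can drop by at most 1 per step and X_0 = 11 > T = 7, so X_t >= 11 − t >= 4 > 0 for every t <= 7: the floor at 0 (the 'and X > 0' condition) never binds. Hence X_7 = X_0 + Σ_{t<7} Y_t with i.i.d. increments Y_t = y(d_t) ∈ {+1, −1, 0}.
Outcome values over d=0..7: [1, 1, 1, 1, -1, -1, -1, -1]
Σy = 0, Σy² = 8, M = 8
μ = 0/8 = 0,  σ² = 8/8 − (0)² = 1
E[X_7] = 11 + 7·(0) = 11

11


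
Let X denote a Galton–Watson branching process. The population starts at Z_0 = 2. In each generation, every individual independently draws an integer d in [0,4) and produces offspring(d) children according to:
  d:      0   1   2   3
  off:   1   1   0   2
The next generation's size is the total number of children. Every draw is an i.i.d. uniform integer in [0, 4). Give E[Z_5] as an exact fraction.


Outcome values over d=0..3: [1, 1, 0, 2]
Σy = 4, Σy² = 6, M = 4
μ = 4/4 = 1,  σ² = 6/4 − (1)² = 1/2
E[Z_0] = 2
E[Z_1] = 1·E[Z_0] = 2
E[Z_2] = 1·E[Z_1] = 2
E[Z_3] = 1·E[Z_2] = 2
E[Z_4] = 1·E[Z_3] = 2
E[Z_5] = 1·E[Z_4] = 2

2


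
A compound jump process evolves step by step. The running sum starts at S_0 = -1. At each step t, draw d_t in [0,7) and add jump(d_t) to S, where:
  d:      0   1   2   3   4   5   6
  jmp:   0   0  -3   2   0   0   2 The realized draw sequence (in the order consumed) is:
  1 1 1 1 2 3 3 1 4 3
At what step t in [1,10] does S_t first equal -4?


t=0: S=-1, d=1, jump=0, S_1=-1
t=1: S=-1, d=1, jump=0, S_2=-1
t=2: S=-1, d=1, jump=0, S_3=-1
t=3: S=-1, d=1, jump=0, S_4=-1
t=4: S=-1, d=2, jump=-3, S_5=-4
t=5: S=-4, d=3, jump=2, S_6=-2
t=6: S=-2, d=3, jump=2, S_7=0
t=7: S=0, d=1, jump=0, S_8=0
t=8: S=0, d=4, jump=0, S_9=0
t=9: S=0, d=3, jump=2, S_10=2

5


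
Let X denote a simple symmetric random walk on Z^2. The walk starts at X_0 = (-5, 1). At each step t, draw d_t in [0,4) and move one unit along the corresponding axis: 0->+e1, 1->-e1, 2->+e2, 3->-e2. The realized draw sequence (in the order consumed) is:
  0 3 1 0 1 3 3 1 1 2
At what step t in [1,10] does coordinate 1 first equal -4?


t=0: X=(-5, 1), d=0 → +e1, X_1=(-4, 1)
t=1: X=(-4, 1), d=3 → -e2, X_2=(-4, 0)
t=2: X=(-4, 0), d=1 → -e1, X_3=(-5, 0)
t=3: X=(-5, 0), d=0 → +e1, X_4=(-4, 0)
t=4: X=(-4, 0), d=1 → -e1, X_5=(-5, 0)
t=5: X=(-5, 0), d=3 → -e2, X_6=(-5, -1)
t=6: X=(-5, -1), d=3 → -e2, X_7=(-5, -2)
t=7: X=(-5, -2), d=1 → -e1, X_8=(-6, -2)
t=8: X=(-6, -2), d=1 → -e1, X_9=(-7, -2)
t=9: X=(-7, -2), d=2 → +e2, X_10=(-7, -1)

1


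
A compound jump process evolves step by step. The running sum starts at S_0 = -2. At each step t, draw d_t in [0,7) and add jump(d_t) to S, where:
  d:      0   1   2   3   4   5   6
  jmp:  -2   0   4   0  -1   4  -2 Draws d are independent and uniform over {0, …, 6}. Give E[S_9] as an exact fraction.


Outcome values over d=0..6: [-2, 0, 4, 0, -1, 4, -2]
Σy = 3, Σy² = 41, M = 7
μ = 3/7 = 3/7,  σ² = 41/7 − (3/7)² = 278/49
E[S_9] = -2 + 9·(3/7) = 13/7

13/7


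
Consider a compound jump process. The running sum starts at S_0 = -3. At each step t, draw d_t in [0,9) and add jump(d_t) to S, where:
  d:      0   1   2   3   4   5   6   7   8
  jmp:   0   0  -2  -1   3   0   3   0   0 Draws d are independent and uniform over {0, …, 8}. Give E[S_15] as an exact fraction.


2

Outcome values over d=0..8: [0, 0, -2, -1, 3, 0, 3, 0, 0]
Σy = 3, Σy² = 23, M = 9
μ = 3/9 = 1/3,  σ² = 23/9 − (1/3)² = 22/9
E[S_15] = -3 + 15·(1/3) = 2


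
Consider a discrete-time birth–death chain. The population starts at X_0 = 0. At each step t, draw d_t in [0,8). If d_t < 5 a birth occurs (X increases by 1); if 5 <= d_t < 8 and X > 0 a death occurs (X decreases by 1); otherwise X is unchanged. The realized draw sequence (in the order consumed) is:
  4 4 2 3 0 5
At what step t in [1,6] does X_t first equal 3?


3

t=0: X=0, d=4 → birth, X_1=1
t=1: X=1, d=4 → birth, X_2=2
t=2: X=2, d=2 → birth, X_3=3
t=3: X=3, d=3 → birth, X_4=4
t=4: X=4, d=0 → birth, X_5=5
t=5: X=5, d=5 → death, X_6=4


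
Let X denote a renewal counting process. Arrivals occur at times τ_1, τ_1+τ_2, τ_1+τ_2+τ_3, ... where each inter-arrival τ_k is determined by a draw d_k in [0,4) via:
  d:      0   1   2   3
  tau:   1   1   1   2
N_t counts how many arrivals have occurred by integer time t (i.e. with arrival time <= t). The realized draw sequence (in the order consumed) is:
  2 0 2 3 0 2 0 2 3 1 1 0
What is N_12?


10

draw d_1=2: τ_1=1, arrival time A_1=1
draw d_2=0: τ_2=1, arrival time A_2=2
draw d_3=2: τ_3=1, arrival time A_3=3
draw d_4=3: τ_4=2, arrival time A_4=5
draw d_5=0: τ_5=1, arrival time A_5=6
draw d_6=2: τ_6=1, arrival time A_6=7
draw d_7=0: τ_7=1, arrival time A_7=8
draw d_8=2: τ_8=1, arrival time A_8=9
draw d_9=3: τ_9=2, arrival time A_9=11
draw d_10=1: τ_10=1, arrival time A_10=12
draw d_11=1: τ_11=1, arrival time A_11=13
draw d_12=0: τ_12=1, arrival time A_12=14
N_t over t=0..12: 0:0 1:1 2:2 3:3 4:3 5:4 6:5 7:6 8:7 9:8 10:8 11:9 12:10


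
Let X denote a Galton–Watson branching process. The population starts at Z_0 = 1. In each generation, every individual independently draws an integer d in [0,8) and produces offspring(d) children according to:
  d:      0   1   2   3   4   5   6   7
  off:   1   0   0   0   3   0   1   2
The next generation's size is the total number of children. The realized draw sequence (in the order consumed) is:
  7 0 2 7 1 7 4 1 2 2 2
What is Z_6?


gen 0: Z_0=1, draws=[7], offspring=[2], Z_1=2
gen 1: Z_1=2, draws=[0, 2], offspring=[1, 0], Z_2=1
gen 2: Z_2=1, draws=[7], offspring=[2], Z_3=2
gen 3: Z_3=2, draws=[1, 7], offspring=[0, 2], Z_4=2
gen 4: Z_4=2, draws=[4, 1], offspring=[3, 0], Z_5=3
gen 5: Z_5=3, draws=[2, 2, 2], offspring=[0, 0, 0], Z_6=0

0


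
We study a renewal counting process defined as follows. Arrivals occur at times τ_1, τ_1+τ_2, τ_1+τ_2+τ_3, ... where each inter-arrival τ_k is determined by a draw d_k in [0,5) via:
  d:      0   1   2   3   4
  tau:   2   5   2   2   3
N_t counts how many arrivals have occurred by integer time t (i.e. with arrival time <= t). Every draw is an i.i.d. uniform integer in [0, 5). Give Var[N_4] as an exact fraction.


Inter-arrival values over d=0..4: [2, 5, 2, 2, 3]
Each d has probability 1/5, so the pmf of τ is: f(2) = 3/5, f(3) = 1/5, f(5) = 1/5
Let p_n(j) = P(N_n = j), with p_0 = [1]. Condition on τ_1: p_n(0) = P(τ > n), and for j >= 1, p_n(j) = Σ_{k<=n} f(k)·p_{n−k}(j−1)
p_1 = [1]  (j = 0)
p_2 = [2/5, 3/5]  (j = 0..1)
p_3 = [1/5, 4/5]  (j = 0..1)
p_4 = [1/5, 11/25, 9/25]  (j = 0..2)
E[N_4] = Σ j·p_4(j) = 29/25;  E[N_4²] = Σ j²·p_4(j) = 47/25
Var[N_4] = 47/25 − (29/25)² = 334/625

334/625


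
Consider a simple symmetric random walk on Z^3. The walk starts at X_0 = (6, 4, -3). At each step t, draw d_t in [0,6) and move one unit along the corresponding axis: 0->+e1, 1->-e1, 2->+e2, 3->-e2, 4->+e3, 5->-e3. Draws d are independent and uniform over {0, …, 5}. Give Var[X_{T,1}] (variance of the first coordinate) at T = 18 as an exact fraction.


Outcome values over d=0..5: [1, -1, 0, 0, 0, 0]
Σy = 0, Σy² = 2, M = 6
μ = 0/6 = 0,  σ² = 2/6 − (0)² = 1/3
Independent increments: Var[X_18] = 18·σ² = 18·(1/3) = 6

6


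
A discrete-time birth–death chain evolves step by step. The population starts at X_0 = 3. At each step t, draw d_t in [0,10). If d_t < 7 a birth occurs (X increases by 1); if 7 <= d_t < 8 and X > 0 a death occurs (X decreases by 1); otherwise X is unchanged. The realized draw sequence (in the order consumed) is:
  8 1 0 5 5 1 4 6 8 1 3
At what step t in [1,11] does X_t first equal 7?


5

t=0: X=3, d=8 → hold, X_1=3
t=1: X=3, d=1 → birth, X_2=4
t=2: X=4, d=0 → birth, X_3=5
t=3: X=5, d=5 → birth, X_4=6
t=4: X=6, d=5 → birth, X_5=7
t=5: X=7, d=1 → birth, X_6=8
t=6: X=8, d=4 → birth, X_7=9
t=7: X=9, d=6 → birth, X_8=10
t=8: X=10, d=8 → hold, X_9=10
t=9: X=10, d=1 → birth, X_10=11
t=10: X=11, d=3 → birth, X_11=12


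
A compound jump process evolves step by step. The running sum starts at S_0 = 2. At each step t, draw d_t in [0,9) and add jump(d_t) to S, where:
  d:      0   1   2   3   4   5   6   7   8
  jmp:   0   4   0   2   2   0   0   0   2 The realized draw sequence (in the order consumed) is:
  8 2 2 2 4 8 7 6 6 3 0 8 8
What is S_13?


t=0: S=2, d=8, jump=2, S_1=4
t=1: S=4, d=2, jump=0, S_2=4
t=2: S=4, d=2, jump=0, S_3=4
t=3: S=4, d=2, jump=0, S_4=4
t=4: S=4, d=4, jump=2, S_5=6
t=5: S=6, d=8, jump=2, S_6=8
t=6: S=8, d=7, jump=0, S_7=8
t=7: S=8, d=6, jump=0, S_8=8
t=8: S=8, d=6, jump=0, S_9=8
t=9: S=8, d=3, jump=2, S_10=10
t=10: S=10, d=0, jump=0, S_11=10
t=11: S=10, d=8, jump=2, S_12=12
t=12: S=12, d=8, jump=2, S_13=14

14


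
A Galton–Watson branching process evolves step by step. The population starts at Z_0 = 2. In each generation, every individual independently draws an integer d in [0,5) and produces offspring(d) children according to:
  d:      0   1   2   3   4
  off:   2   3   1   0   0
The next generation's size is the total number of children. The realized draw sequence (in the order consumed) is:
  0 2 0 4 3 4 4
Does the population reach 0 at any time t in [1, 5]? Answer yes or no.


yes

gen 0: Z_0=2, draws=[0, 2], offspring=[2, 1], Z_1=3
gen 1: Z_1=3, draws=[0, 4, 3], offspring=[2, 0, 0], Z_2=2
gen 2: Z_2=2, draws=[4, 4], offspring=[0, 0], Z_3=0
gen 3: Z_3=0, draws=[], offspring=[], Z_4=0
gen 4: Z_4=0, draws=[], offspring=[], Z_5=0


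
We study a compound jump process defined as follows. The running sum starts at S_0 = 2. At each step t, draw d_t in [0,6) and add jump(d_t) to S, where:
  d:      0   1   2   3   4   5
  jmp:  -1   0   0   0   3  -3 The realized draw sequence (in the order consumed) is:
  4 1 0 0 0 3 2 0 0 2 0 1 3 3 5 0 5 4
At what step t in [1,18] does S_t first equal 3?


4

t=0: S=2, d=4, jump=3, S_1=5
t=1: S=5, d=1, jump=0, S_2=5
t=2: S=5, d=0, jump=-1, S_3=4
t=3: S=4, d=0, jump=-1, S_4=3
t=4: S=3, d=0, jump=-1, S_5=2
t=5: S=2, d=3, jump=0, S_6=2
t=6: S=2, d=2, jump=0, S_7=2
t=7: S=2, d=0, jump=-1, S_8=1
t=8: S=1, d=0, jump=-1, S_9=0
t=9: S=0, d=2, jump=0, S_10=0
t=10: S=0, d=0, jump=-1, S_11=-1
t=11: S=-1, d=1, jump=0, S_12=-1
t=12: S=-1, d=3, jump=0, S_13=-1
t=13: S=-1, d=3, jump=0, S_14=-1
t=14: S=-1, d=5, jump=-3, S_15=-4
t=15: S=-4, d=0, jump=-1, S_16=-5
t=16: S=-5, d=5, jump=-3, S_17=-8
t=17: S=-8, d=4, jump=3, S_18=-5


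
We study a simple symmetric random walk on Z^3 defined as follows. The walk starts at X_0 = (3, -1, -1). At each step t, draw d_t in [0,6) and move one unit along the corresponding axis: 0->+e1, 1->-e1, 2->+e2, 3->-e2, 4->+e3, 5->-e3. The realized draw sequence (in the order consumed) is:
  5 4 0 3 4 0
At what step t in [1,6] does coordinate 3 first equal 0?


t=0: X=(3, -1, -1), d=5 → -e3, X_1=(3, -1, -2)
t=1: X=(3, -1, -2), d=4 → +e3, X_2=(3, -1, -1)
t=2: X=(3, -1, -1), d=0 → +e1, X_3=(4, -1, -1)
t=3: X=(4, -1, -1), d=3 → -e2, X_4=(4, -2, -1)
t=4: X=(4, -2, -1), d=4 → +e3, X_5=(4, -2, 0)
t=5: X=(4, -2, 0), d=0 → +e1, X_6=(5, -2, 0)

5


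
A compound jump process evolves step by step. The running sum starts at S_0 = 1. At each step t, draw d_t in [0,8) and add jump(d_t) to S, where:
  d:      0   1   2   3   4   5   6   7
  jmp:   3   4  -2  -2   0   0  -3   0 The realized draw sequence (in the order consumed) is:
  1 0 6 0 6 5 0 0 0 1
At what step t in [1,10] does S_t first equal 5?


t=0: S=1, d=1, jump=4, S_1=5
t=1: S=5, d=0, jump=3, S_2=8
t=2: S=8, d=6, jump=-3, S_3=5
t=3: S=5, d=0, jump=3, S_4=8
t=4: S=8, d=6, jump=-3, S_5=5
t=5: S=5, d=5, jump=0, S_6=5
t=6: S=5, d=0, jump=3, S_7=8
t=7: S=8, d=0, jump=3, S_8=11
t=8: S=11, d=0, jump=3, S_9=14
t=9: S=14, d=1, jump=4, S_10=18

1


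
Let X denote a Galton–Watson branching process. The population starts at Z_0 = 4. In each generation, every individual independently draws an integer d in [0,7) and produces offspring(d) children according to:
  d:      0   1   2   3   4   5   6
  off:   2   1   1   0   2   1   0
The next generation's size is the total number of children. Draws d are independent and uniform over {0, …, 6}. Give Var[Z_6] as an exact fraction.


Outcome values over d=0..6: [2, 1, 1, 0, 2, 1, 0]
Σy = 7, Σy² = 11, M = 7
μ = 7/7 = 1,  σ² = 11/7 − (1)² = 4/7
V_0 = 0, E_0 = 4
V_1 = 4/7·E_0 + (1)²·V_0 = 16/7;  E_1 = 4
V_2 = 4/7·E_1 + (1)²·V_1 = 32/7;  E_2 = 4
V_3 = 4/7·E_2 + (1)²·V_2 = 48/7;  E_3 = 4
V_4 = 4/7·E_3 + (1)²·V_3 = 64/7;  E_4 = 4
V_5 = 4/7·E_4 + (1)²·V_4 = 80/7;  E_5 = 4
V_6 = 4/7·E_5 + (1)²·V_5 = 96/7;  E_6 = 4

96/7
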